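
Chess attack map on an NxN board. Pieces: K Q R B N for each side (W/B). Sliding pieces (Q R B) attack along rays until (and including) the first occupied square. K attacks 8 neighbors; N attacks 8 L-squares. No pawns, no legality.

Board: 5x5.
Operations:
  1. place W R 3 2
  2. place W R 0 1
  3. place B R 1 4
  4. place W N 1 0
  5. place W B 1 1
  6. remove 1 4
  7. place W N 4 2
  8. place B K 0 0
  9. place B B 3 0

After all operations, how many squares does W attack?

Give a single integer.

Op 1: place WR@(3,2)
Op 2: place WR@(0,1)
Op 3: place BR@(1,4)
Op 4: place WN@(1,0)
Op 5: place WB@(1,1)
Op 6: remove (1,4)
Op 7: place WN@(4,2)
Op 8: place BK@(0,0)
Op 9: place BB@(3,0)
Per-piece attacks for W:
  WR@(0,1): attacks (0,2) (0,3) (0,4) (0,0) (1,1) [ray(0,-1) blocked at (0,0); ray(1,0) blocked at (1,1)]
  WN@(1,0): attacks (2,2) (3,1) (0,2)
  WB@(1,1): attacks (2,2) (3,3) (4,4) (2,0) (0,2) (0,0) [ray(-1,-1) blocked at (0,0)]
  WR@(3,2): attacks (3,3) (3,4) (3,1) (3,0) (4,2) (2,2) (1,2) (0,2) [ray(0,-1) blocked at (3,0); ray(1,0) blocked at (4,2)]
  WN@(4,2): attacks (3,4) (2,3) (3,0) (2,1)
Union (16 distinct): (0,0) (0,2) (0,3) (0,4) (1,1) (1,2) (2,0) (2,1) (2,2) (2,3) (3,0) (3,1) (3,3) (3,4) (4,2) (4,4)

Answer: 16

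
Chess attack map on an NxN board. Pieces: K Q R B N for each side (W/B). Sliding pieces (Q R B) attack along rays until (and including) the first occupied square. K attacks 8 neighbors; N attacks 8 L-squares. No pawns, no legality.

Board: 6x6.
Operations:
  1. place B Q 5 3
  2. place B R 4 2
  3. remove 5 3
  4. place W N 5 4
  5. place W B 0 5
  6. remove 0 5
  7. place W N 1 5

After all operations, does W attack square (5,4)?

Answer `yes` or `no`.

Op 1: place BQ@(5,3)
Op 2: place BR@(4,2)
Op 3: remove (5,3)
Op 4: place WN@(5,4)
Op 5: place WB@(0,5)
Op 6: remove (0,5)
Op 7: place WN@(1,5)
Per-piece attacks for W:
  WN@(1,5): attacks (2,3) (3,4) (0,3)
  WN@(5,4): attacks (3,5) (4,2) (3,3)
W attacks (5,4): no

Answer: no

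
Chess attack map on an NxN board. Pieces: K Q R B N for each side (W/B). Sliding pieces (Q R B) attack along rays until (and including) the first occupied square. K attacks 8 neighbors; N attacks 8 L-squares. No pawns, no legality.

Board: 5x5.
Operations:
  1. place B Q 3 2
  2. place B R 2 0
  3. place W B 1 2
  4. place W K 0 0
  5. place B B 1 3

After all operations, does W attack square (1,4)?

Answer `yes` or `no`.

Op 1: place BQ@(3,2)
Op 2: place BR@(2,0)
Op 3: place WB@(1,2)
Op 4: place WK@(0,0)
Op 5: place BB@(1,3)
Per-piece attacks for W:
  WK@(0,0): attacks (0,1) (1,0) (1,1)
  WB@(1,2): attacks (2,3) (3,4) (2,1) (3,0) (0,3) (0,1)
W attacks (1,4): no

Answer: no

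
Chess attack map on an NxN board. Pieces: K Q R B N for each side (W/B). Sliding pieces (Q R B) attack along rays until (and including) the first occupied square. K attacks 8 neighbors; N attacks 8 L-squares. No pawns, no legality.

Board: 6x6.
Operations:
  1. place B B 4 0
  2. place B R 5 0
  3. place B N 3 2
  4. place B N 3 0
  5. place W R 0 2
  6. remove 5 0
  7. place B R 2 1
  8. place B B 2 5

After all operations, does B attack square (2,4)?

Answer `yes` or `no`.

Answer: yes

Derivation:
Op 1: place BB@(4,0)
Op 2: place BR@(5,0)
Op 3: place BN@(3,2)
Op 4: place BN@(3,0)
Op 5: place WR@(0,2)
Op 6: remove (5,0)
Op 7: place BR@(2,1)
Op 8: place BB@(2,5)
Per-piece attacks for B:
  BR@(2,1): attacks (2,2) (2,3) (2,4) (2,5) (2,0) (3,1) (4,1) (5,1) (1,1) (0,1) [ray(0,1) blocked at (2,5)]
  BB@(2,5): attacks (3,4) (4,3) (5,2) (1,4) (0,3)
  BN@(3,0): attacks (4,2) (5,1) (2,2) (1,1)
  BN@(3,2): attacks (4,4) (5,3) (2,4) (1,3) (4,0) (5,1) (2,0) (1,1)
  BB@(4,0): attacks (5,1) (3,1) (2,2) (1,3) (0,4)
B attacks (2,4): yes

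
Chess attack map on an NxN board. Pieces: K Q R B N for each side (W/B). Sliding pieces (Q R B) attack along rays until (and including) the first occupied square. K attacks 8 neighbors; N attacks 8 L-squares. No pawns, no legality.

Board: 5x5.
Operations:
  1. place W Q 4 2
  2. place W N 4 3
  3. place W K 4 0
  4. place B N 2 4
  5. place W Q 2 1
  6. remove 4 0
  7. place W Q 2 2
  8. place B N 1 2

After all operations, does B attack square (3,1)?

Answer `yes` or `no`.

Op 1: place WQ@(4,2)
Op 2: place WN@(4,3)
Op 3: place WK@(4,0)
Op 4: place BN@(2,4)
Op 5: place WQ@(2,1)
Op 6: remove (4,0)
Op 7: place WQ@(2,2)
Op 8: place BN@(1,2)
Per-piece attacks for B:
  BN@(1,2): attacks (2,4) (3,3) (0,4) (2,0) (3,1) (0,0)
  BN@(2,4): attacks (3,2) (4,3) (1,2) (0,3)
B attacks (3,1): yes

Answer: yes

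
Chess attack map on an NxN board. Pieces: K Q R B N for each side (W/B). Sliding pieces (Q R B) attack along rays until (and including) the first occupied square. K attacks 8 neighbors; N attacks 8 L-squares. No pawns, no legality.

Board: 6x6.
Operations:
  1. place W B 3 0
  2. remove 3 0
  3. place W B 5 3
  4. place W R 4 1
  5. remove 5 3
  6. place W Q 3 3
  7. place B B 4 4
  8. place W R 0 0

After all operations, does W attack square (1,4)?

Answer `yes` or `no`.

Op 1: place WB@(3,0)
Op 2: remove (3,0)
Op 3: place WB@(5,3)
Op 4: place WR@(4,1)
Op 5: remove (5,3)
Op 6: place WQ@(3,3)
Op 7: place BB@(4,4)
Op 8: place WR@(0,0)
Per-piece attacks for W:
  WR@(0,0): attacks (0,1) (0,2) (0,3) (0,4) (0,5) (1,0) (2,0) (3,0) (4,0) (5,0)
  WQ@(3,3): attacks (3,4) (3,5) (3,2) (3,1) (3,0) (4,3) (5,3) (2,3) (1,3) (0,3) (4,4) (4,2) (5,1) (2,4) (1,5) (2,2) (1,1) (0,0) [ray(1,1) blocked at (4,4); ray(-1,-1) blocked at (0,0)]
  WR@(4,1): attacks (4,2) (4,3) (4,4) (4,0) (5,1) (3,1) (2,1) (1,1) (0,1) [ray(0,1) blocked at (4,4)]
W attacks (1,4): no

Answer: no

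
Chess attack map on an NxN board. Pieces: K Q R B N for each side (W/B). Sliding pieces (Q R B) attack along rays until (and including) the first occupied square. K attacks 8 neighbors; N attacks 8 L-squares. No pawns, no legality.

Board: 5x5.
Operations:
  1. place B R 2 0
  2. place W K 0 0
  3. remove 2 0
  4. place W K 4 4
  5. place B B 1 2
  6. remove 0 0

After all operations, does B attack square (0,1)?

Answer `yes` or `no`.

Answer: yes

Derivation:
Op 1: place BR@(2,0)
Op 2: place WK@(0,0)
Op 3: remove (2,0)
Op 4: place WK@(4,4)
Op 5: place BB@(1,2)
Op 6: remove (0,0)
Per-piece attacks for B:
  BB@(1,2): attacks (2,3) (3,4) (2,1) (3,0) (0,3) (0,1)
B attacks (0,1): yes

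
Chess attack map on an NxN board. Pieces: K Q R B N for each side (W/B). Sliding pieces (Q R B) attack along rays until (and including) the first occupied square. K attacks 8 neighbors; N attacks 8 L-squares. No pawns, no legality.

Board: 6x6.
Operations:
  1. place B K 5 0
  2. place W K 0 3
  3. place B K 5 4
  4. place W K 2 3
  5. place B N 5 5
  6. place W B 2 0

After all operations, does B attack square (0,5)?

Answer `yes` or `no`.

Answer: no

Derivation:
Op 1: place BK@(5,0)
Op 2: place WK@(0,3)
Op 3: place BK@(5,4)
Op 4: place WK@(2,3)
Op 5: place BN@(5,5)
Op 6: place WB@(2,0)
Per-piece attacks for B:
  BK@(5,0): attacks (5,1) (4,0) (4,1)
  BK@(5,4): attacks (5,5) (5,3) (4,4) (4,5) (4,3)
  BN@(5,5): attacks (4,3) (3,4)
B attacks (0,5): no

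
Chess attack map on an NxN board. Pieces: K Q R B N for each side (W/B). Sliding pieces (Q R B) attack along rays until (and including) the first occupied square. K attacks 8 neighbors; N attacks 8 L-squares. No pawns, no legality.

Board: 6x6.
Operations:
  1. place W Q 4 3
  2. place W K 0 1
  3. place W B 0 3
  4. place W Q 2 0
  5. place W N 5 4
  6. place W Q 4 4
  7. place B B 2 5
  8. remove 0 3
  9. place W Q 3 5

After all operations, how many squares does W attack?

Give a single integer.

Op 1: place WQ@(4,3)
Op 2: place WK@(0,1)
Op 3: place WB@(0,3)
Op 4: place WQ@(2,0)
Op 5: place WN@(5,4)
Op 6: place WQ@(4,4)
Op 7: place BB@(2,5)
Op 8: remove (0,3)
Op 9: place WQ@(3,5)
Per-piece attacks for W:
  WK@(0,1): attacks (0,2) (0,0) (1,1) (1,2) (1,0)
  WQ@(2,0): attacks (2,1) (2,2) (2,3) (2,4) (2,5) (3,0) (4,0) (5,0) (1,0) (0,0) (3,1) (4,2) (5,3) (1,1) (0,2) [ray(0,1) blocked at (2,5)]
  WQ@(3,5): attacks (3,4) (3,3) (3,2) (3,1) (3,0) (4,5) (5,5) (2,5) (4,4) (2,4) (1,3) (0,2) [ray(-1,0) blocked at (2,5); ray(1,-1) blocked at (4,4)]
  WQ@(4,3): attacks (4,4) (4,2) (4,1) (4,0) (5,3) (3,3) (2,3) (1,3) (0,3) (5,4) (5,2) (3,4) (2,5) (3,2) (2,1) (1,0) [ray(0,1) blocked at (4,4); ray(1,1) blocked at (5,4); ray(-1,1) blocked at (2,5)]
  WQ@(4,4): attacks (4,5) (4,3) (5,4) (3,4) (2,4) (1,4) (0,4) (5,5) (5,3) (3,5) (3,3) (2,2) (1,1) (0,0) [ray(0,-1) blocked at (4,3); ray(1,0) blocked at (5,4); ray(-1,1) blocked at (3,5)]
  WN@(5,4): attacks (3,5) (4,2) (3,3)
Union (31 distinct): (0,0) (0,2) (0,3) (0,4) (1,0) (1,1) (1,2) (1,3) (1,4) (2,1) (2,2) (2,3) (2,4) (2,5) (3,0) (3,1) (3,2) (3,3) (3,4) (3,5) (4,0) (4,1) (4,2) (4,3) (4,4) (4,5) (5,0) (5,2) (5,3) (5,4) (5,5)

Answer: 31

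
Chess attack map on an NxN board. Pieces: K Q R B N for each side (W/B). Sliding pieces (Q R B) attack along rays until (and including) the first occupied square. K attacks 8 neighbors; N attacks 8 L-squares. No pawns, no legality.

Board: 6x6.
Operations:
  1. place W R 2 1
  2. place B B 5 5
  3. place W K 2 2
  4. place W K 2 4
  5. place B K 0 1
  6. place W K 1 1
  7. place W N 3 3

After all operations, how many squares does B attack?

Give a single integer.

Op 1: place WR@(2,1)
Op 2: place BB@(5,5)
Op 3: place WK@(2,2)
Op 4: place WK@(2,4)
Op 5: place BK@(0,1)
Op 6: place WK@(1,1)
Op 7: place WN@(3,3)
Per-piece attacks for B:
  BK@(0,1): attacks (0,2) (0,0) (1,1) (1,2) (1,0)
  BB@(5,5): attacks (4,4) (3,3) [ray(-1,-1) blocked at (3,3)]
Union (7 distinct): (0,0) (0,2) (1,0) (1,1) (1,2) (3,3) (4,4)

Answer: 7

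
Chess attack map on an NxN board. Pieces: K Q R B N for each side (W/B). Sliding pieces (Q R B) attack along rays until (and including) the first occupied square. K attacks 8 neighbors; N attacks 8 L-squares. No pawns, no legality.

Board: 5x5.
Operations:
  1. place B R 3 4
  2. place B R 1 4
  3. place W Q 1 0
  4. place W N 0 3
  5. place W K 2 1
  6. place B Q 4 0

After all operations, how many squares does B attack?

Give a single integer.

Answer: 18

Derivation:
Op 1: place BR@(3,4)
Op 2: place BR@(1,4)
Op 3: place WQ@(1,0)
Op 4: place WN@(0,3)
Op 5: place WK@(2,1)
Op 6: place BQ@(4,0)
Per-piece attacks for B:
  BR@(1,4): attacks (1,3) (1,2) (1,1) (1,0) (2,4) (3,4) (0,4) [ray(0,-1) blocked at (1,0); ray(1,0) blocked at (3,4)]
  BR@(3,4): attacks (3,3) (3,2) (3,1) (3,0) (4,4) (2,4) (1,4) [ray(-1,0) blocked at (1,4)]
  BQ@(4,0): attacks (4,1) (4,2) (4,3) (4,4) (3,0) (2,0) (1,0) (3,1) (2,2) (1,3) (0,4) [ray(-1,0) blocked at (1,0)]
Union (18 distinct): (0,4) (1,0) (1,1) (1,2) (1,3) (1,4) (2,0) (2,2) (2,4) (3,0) (3,1) (3,2) (3,3) (3,4) (4,1) (4,2) (4,3) (4,4)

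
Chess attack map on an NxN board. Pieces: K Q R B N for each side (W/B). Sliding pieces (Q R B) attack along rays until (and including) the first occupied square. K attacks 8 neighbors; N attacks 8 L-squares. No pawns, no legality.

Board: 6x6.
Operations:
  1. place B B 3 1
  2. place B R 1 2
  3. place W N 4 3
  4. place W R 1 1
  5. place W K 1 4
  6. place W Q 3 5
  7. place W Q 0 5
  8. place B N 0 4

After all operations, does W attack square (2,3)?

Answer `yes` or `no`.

Op 1: place BB@(3,1)
Op 2: place BR@(1,2)
Op 3: place WN@(4,3)
Op 4: place WR@(1,1)
Op 5: place WK@(1,4)
Op 6: place WQ@(3,5)
Op 7: place WQ@(0,5)
Op 8: place BN@(0,4)
Per-piece attacks for W:
  WQ@(0,5): attacks (0,4) (1,5) (2,5) (3,5) (1,4) [ray(0,-1) blocked at (0,4); ray(1,0) blocked at (3,5); ray(1,-1) blocked at (1,4)]
  WR@(1,1): attacks (1,2) (1,0) (2,1) (3,1) (0,1) [ray(0,1) blocked at (1,2); ray(1,0) blocked at (3,1)]
  WK@(1,4): attacks (1,5) (1,3) (2,4) (0,4) (2,5) (2,3) (0,5) (0,3)
  WQ@(3,5): attacks (3,4) (3,3) (3,2) (3,1) (4,5) (5,5) (2,5) (1,5) (0,5) (4,4) (5,3) (2,4) (1,3) (0,2) [ray(0,-1) blocked at (3,1); ray(-1,0) blocked at (0,5)]
  WN@(4,3): attacks (5,5) (3,5) (2,4) (5,1) (3,1) (2,2)
W attacks (2,3): yes

Answer: yes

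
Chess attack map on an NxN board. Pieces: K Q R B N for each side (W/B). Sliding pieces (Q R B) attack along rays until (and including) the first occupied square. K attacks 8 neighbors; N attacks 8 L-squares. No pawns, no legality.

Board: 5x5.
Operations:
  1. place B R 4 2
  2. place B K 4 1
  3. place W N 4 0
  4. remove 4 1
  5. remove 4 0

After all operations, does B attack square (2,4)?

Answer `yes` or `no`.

Op 1: place BR@(4,2)
Op 2: place BK@(4,1)
Op 3: place WN@(4,0)
Op 4: remove (4,1)
Op 5: remove (4,0)
Per-piece attacks for B:
  BR@(4,2): attacks (4,3) (4,4) (4,1) (4,0) (3,2) (2,2) (1,2) (0,2)
B attacks (2,4): no

Answer: no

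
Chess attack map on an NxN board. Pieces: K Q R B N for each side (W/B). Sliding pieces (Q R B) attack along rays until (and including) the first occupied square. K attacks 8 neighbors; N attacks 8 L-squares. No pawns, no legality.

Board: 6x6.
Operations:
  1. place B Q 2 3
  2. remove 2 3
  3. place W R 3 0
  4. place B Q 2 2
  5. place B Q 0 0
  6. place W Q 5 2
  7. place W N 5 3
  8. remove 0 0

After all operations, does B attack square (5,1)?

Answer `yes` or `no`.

Answer: no

Derivation:
Op 1: place BQ@(2,3)
Op 2: remove (2,3)
Op 3: place WR@(3,0)
Op 4: place BQ@(2,2)
Op 5: place BQ@(0,0)
Op 6: place WQ@(5,2)
Op 7: place WN@(5,3)
Op 8: remove (0,0)
Per-piece attacks for B:
  BQ@(2,2): attacks (2,3) (2,4) (2,5) (2,1) (2,0) (3,2) (4,2) (5,2) (1,2) (0,2) (3,3) (4,4) (5,5) (3,1) (4,0) (1,3) (0,4) (1,1) (0,0) [ray(1,0) blocked at (5,2)]
B attacks (5,1): no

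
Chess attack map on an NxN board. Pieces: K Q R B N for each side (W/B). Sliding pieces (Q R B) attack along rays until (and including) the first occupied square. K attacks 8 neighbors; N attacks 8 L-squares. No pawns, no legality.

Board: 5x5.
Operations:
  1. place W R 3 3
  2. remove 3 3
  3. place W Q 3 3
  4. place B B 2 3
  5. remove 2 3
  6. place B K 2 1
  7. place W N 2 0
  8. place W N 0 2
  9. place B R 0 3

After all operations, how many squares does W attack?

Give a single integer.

Answer: 20

Derivation:
Op 1: place WR@(3,3)
Op 2: remove (3,3)
Op 3: place WQ@(3,3)
Op 4: place BB@(2,3)
Op 5: remove (2,3)
Op 6: place BK@(2,1)
Op 7: place WN@(2,0)
Op 8: place WN@(0,2)
Op 9: place BR@(0,3)
Per-piece attacks for W:
  WN@(0,2): attacks (1,4) (2,3) (1,0) (2,1)
  WN@(2,0): attacks (3,2) (4,1) (1,2) (0,1)
  WQ@(3,3): attacks (3,4) (3,2) (3,1) (3,0) (4,3) (2,3) (1,3) (0,3) (4,4) (4,2) (2,4) (2,2) (1,1) (0,0) [ray(-1,0) blocked at (0,3)]
Union (20 distinct): (0,0) (0,1) (0,3) (1,0) (1,1) (1,2) (1,3) (1,4) (2,1) (2,2) (2,3) (2,4) (3,0) (3,1) (3,2) (3,4) (4,1) (4,2) (4,3) (4,4)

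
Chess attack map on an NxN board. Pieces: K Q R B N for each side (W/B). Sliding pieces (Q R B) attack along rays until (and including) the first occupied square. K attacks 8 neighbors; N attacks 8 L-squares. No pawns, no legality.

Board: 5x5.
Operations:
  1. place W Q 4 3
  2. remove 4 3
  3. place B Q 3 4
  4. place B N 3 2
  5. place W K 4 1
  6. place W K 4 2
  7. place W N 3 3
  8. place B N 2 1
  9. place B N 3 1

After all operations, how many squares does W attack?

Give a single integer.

Answer: 11

Derivation:
Op 1: place WQ@(4,3)
Op 2: remove (4,3)
Op 3: place BQ@(3,4)
Op 4: place BN@(3,2)
Op 5: place WK@(4,1)
Op 6: place WK@(4,2)
Op 7: place WN@(3,3)
Op 8: place BN@(2,1)
Op 9: place BN@(3,1)
Per-piece attacks for W:
  WN@(3,3): attacks (1,4) (4,1) (2,1) (1,2)
  WK@(4,1): attacks (4,2) (4,0) (3,1) (3,2) (3,0)
  WK@(4,2): attacks (4,3) (4,1) (3,2) (3,3) (3,1)
Union (11 distinct): (1,2) (1,4) (2,1) (3,0) (3,1) (3,2) (3,3) (4,0) (4,1) (4,2) (4,3)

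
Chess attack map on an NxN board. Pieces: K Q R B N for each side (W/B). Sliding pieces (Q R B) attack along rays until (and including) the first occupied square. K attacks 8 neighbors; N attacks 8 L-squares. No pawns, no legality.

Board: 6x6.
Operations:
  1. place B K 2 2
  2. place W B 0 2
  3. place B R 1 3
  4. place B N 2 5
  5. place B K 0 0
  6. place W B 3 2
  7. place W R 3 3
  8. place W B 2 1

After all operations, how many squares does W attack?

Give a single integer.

Op 1: place BK@(2,2)
Op 2: place WB@(0,2)
Op 3: place BR@(1,3)
Op 4: place BN@(2,5)
Op 5: place BK@(0,0)
Op 6: place WB@(3,2)
Op 7: place WR@(3,3)
Op 8: place WB@(2,1)
Per-piece attacks for W:
  WB@(0,2): attacks (1,3) (1,1) (2,0) [ray(1,1) blocked at (1,3)]
  WB@(2,1): attacks (3,2) (3,0) (1,2) (0,3) (1,0) [ray(1,1) blocked at (3,2)]
  WB@(3,2): attacks (4,3) (5,4) (4,1) (5,0) (2,3) (1,4) (0,5) (2,1) [ray(-1,-1) blocked at (2,1)]
  WR@(3,3): attacks (3,4) (3,5) (3,2) (4,3) (5,3) (2,3) (1,3) [ray(0,-1) blocked at (3,2); ray(-1,0) blocked at (1,3)]
Union (19 distinct): (0,3) (0,5) (1,0) (1,1) (1,2) (1,3) (1,4) (2,0) (2,1) (2,3) (3,0) (3,2) (3,4) (3,5) (4,1) (4,3) (5,0) (5,3) (5,4)

Answer: 19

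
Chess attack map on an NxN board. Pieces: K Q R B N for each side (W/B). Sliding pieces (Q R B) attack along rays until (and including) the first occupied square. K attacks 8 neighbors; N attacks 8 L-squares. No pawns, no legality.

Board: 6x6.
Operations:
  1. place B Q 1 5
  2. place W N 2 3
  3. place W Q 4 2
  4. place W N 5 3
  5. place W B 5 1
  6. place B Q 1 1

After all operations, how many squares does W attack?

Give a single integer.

Answer: 22

Derivation:
Op 1: place BQ@(1,5)
Op 2: place WN@(2,3)
Op 3: place WQ@(4,2)
Op 4: place WN@(5,3)
Op 5: place WB@(5,1)
Op 6: place BQ@(1,1)
Per-piece attacks for W:
  WN@(2,3): attacks (3,5) (4,4) (1,5) (0,4) (3,1) (4,2) (1,1) (0,2)
  WQ@(4,2): attacks (4,3) (4,4) (4,5) (4,1) (4,0) (5,2) (3,2) (2,2) (1,2) (0,2) (5,3) (5,1) (3,3) (2,4) (1,5) (3,1) (2,0) [ray(1,1) blocked at (5,3); ray(1,-1) blocked at (5,1); ray(-1,1) blocked at (1,5)]
  WB@(5,1): attacks (4,2) (4,0) [ray(-1,1) blocked at (4,2)]
  WN@(5,3): attacks (4,5) (3,4) (4,1) (3,2)
Union (22 distinct): (0,2) (0,4) (1,1) (1,2) (1,5) (2,0) (2,2) (2,4) (3,1) (3,2) (3,3) (3,4) (3,5) (4,0) (4,1) (4,2) (4,3) (4,4) (4,5) (5,1) (5,2) (5,3)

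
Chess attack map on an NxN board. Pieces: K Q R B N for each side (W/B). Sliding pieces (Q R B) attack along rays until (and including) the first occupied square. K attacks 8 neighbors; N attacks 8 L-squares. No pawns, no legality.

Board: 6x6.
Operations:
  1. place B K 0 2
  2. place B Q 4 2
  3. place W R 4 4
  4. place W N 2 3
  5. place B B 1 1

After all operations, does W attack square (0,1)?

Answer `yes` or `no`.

Op 1: place BK@(0,2)
Op 2: place BQ@(4,2)
Op 3: place WR@(4,4)
Op 4: place WN@(2,3)
Op 5: place BB@(1,1)
Per-piece attacks for W:
  WN@(2,3): attacks (3,5) (4,4) (1,5) (0,4) (3,1) (4,2) (1,1) (0,2)
  WR@(4,4): attacks (4,5) (4,3) (4,2) (5,4) (3,4) (2,4) (1,4) (0,4) [ray(0,-1) blocked at (4,2)]
W attacks (0,1): no

Answer: no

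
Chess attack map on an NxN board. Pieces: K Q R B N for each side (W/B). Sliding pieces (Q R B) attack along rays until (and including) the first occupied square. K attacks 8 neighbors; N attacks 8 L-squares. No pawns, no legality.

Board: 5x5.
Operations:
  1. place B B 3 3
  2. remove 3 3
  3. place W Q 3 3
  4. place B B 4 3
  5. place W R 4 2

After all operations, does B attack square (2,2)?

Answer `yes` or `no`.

Answer: no

Derivation:
Op 1: place BB@(3,3)
Op 2: remove (3,3)
Op 3: place WQ@(3,3)
Op 4: place BB@(4,3)
Op 5: place WR@(4,2)
Per-piece attacks for B:
  BB@(4,3): attacks (3,4) (3,2) (2,1) (1,0)
B attacks (2,2): no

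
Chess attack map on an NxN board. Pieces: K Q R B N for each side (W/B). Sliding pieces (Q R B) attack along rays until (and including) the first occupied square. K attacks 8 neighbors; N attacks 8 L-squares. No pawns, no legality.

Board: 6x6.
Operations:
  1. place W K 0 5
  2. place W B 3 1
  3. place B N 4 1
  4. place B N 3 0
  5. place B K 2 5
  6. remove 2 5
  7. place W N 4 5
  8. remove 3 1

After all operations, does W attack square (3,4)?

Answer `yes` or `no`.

Answer: no

Derivation:
Op 1: place WK@(0,5)
Op 2: place WB@(3,1)
Op 3: place BN@(4,1)
Op 4: place BN@(3,0)
Op 5: place BK@(2,5)
Op 6: remove (2,5)
Op 7: place WN@(4,5)
Op 8: remove (3,1)
Per-piece attacks for W:
  WK@(0,5): attacks (0,4) (1,5) (1,4)
  WN@(4,5): attacks (5,3) (3,3) (2,4)
W attacks (3,4): no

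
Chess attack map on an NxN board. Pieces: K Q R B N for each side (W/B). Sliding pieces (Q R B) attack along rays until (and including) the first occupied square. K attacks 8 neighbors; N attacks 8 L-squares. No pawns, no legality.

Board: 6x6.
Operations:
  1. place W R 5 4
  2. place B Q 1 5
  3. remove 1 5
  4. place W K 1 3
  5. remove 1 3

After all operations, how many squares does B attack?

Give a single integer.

Op 1: place WR@(5,4)
Op 2: place BQ@(1,5)
Op 3: remove (1,5)
Op 4: place WK@(1,3)
Op 5: remove (1,3)
Per-piece attacks for B:
Union (0 distinct): (none)

Answer: 0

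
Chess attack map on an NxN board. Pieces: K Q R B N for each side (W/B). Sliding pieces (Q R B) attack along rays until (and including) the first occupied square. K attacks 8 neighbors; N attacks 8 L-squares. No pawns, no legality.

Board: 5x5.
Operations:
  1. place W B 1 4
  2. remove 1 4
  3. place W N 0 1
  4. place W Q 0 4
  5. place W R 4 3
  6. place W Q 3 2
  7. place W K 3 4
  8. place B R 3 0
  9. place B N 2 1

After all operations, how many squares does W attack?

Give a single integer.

Answer: 20

Derivation:
Op 1: place WB@(1,4)
Op 2: remove (1,4)
Op 3: place WN@(0,1)
Op 4: place WQ@(0,4)
Op 5: place WR@(4,3)
Op 6: place WQ@(3,2)
Op 7: place WK@(3,4)
Op 8: place BR@(3,0)
Op 9: place BN@(2,1)
Per-piece attacks for W:
  WN@(0,1): attacks (1,3) (2,2) (2,0)
  WQ@(0,4): attacks (0,3) (0,2) (0,1) (1,4) (2,4) (3,4) (1,3) (2,2) (3,1) (4,0) [ray(0,-1) blocked at (0,1); ray(1,0) blocked at (3,4)]
  WQ@(3,2): attacks (3,3) (3,4) (3,1) (3,0) (4,2) (2,2) (1,2) (0,2) (4,3) (4,1) (2,3) (1,4) (2,1) [ray(0,1) blocked at (3,4); ray(0,-1) blocked at (3,0); ray(1,1) blocked at (4,3); ray(-1,-1) blocked at (2,1)]
  WK@(3,4): attacks (3,3) (4,4) (2,4) (4,3) (2,3)
  WR@(4,3): attacks (4,4) (4,2) (4,1) (4,0) (3,3) (2,3) (1,3) (0,3)
Union (20 distinct): (0,1) (0,2) (0,3) (1,2) (1,3) (1,4) (2,0) (2,1) (2,2) (2,3) (2,4) (3,0) (3,1) (3,3) (3,4) (4,0) (4,1) (4,2) (4,3) (4,4)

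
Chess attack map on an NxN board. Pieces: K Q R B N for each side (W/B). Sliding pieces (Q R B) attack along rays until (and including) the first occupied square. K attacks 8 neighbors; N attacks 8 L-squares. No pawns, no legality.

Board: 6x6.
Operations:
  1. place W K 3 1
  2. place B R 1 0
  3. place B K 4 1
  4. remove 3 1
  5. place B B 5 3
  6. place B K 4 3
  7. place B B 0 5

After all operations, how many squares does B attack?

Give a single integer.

Answer: 23

Derivation:
Op 1: place WK@(3,1)
Op 2: place BR@(1,0)
Op 3: place BK@(4,1)
Op 4: remove (3,1)
Op 5: place BB@(5,3)
Op 6: place BK@(4,3)
Op 7: place BB@(0,5)
Per-piece attacks for B:
  BB@(0,5): attacks (1,4) (2,3) (3,2) (4,1) [ray(1,-1) blocked at (4,1)]
  BR@(1,0): attacks (1,1) (1,2) (1,3) (1,4) (1,5) (2,0) (3,0) (4,0) (5,0) (0,0)
  BK@(4,1): attacks (4,2) (4,0) (5,1) (3,1) (5,2) (5,0) (3,2) (3,0)
  BK@(4,3): attacks (4,4) (4,2) (5,3) (3,3) (5,4) (5,2) (3,4) (3,2)
  BB@(5,3): attacks (4,4) (3,5) (4,2) (3,1) (2,0)
Union (23 distinct): (0,0) (1,1) (1,2) (1,3) (1,4) (1,5) (2,0) (2,3) (3,0) (3,1) (3,2) (3,3) (3,4) (3,5) (4,0) (4,1) (4,2) (4,4) (5,0) (5,1) (5,2) (5,3) (5,4)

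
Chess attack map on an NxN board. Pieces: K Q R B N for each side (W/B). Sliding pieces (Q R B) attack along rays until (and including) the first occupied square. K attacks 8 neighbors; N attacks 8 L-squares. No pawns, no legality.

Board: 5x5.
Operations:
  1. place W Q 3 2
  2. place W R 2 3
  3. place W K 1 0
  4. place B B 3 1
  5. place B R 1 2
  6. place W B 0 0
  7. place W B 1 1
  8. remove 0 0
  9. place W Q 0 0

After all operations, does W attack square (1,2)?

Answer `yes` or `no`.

Op 1: place WQ@(3,2)
Op 2: place WR@(2,3)
Op 3: place WK@(1,0)
Op 4: place BB@(3,1)
Op 5: place BR@(1,2)
Op 6: place WB@(0,0)
Op 7: place WB@(1,1)
Op 8: remove (0,0)
Op 9: place WQ@(0,0)
Per-piece attacks for W:
  WQ@(0,0): attacks (0,1) (0,2) (0,3) (0,4) (1,0) (1,1) [ray(1,0) blocked at (1,0); ray(1,1) blocked at (1,1)]
  WK@(1,0): attacks (1,1) (2,0) (0,0) (2,1) (0,1)
  WB@(1,1): attacks (2,2) (3,3) (4,4) (2,0) (0,2) (0,0) [ray(-1,-1) blocked at (0,0)]
  WR@(2,3): attacks (2,4) (2,2) (2,1) (2,0) (3,3) (4,3) (1,3) (0,3)
  WQ@(3,2): attacks (3,3) (3,4) (3,1) (4,2) (2,2) (1,2) (4,3) (4,1) (2,3) (2,1) (1,0) [ray(0,-1) blocked at (3,1); ray(-1,0) blocked at (1,2); ray(-1,1) blocked at (2,3); ray(-1,-1) blocked at (1,0)]
W attacks (1,2): yes

Answer: yes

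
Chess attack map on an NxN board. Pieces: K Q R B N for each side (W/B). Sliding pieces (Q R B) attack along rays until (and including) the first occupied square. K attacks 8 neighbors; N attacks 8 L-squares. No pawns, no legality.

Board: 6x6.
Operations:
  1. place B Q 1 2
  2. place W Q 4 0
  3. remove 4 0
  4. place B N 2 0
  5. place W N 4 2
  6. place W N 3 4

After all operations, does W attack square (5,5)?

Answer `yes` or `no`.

Answer: yes

Derivation:
Op 1: place BQ@(1,2)
Op 2: place WQ@(4,0)
Op 3: remove (4,0)
Op 4: place BN@(2,0)
Op 5: place WN@(4,2)
Op 6: place WN@(3,4)
Per-piece attacks for W:
  WN@(3,4): attacks (5,5) (1,5) (4,2) (5,3) (2,2) (1,3)
  WN@(4,2): attacks (5,4) (3,4) (2,3) (5,0) (3,0) (2,1)
W attacks (5,5): yes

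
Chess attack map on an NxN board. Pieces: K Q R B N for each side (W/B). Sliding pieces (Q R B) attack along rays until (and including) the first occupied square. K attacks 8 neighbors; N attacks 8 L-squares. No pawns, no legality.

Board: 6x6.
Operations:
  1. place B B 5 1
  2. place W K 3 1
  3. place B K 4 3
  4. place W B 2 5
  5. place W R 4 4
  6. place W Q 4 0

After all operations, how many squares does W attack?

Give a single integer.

Op 1: place BB@(5,1)
Op 2: place WK@(3,1)
Op 3: place BK@(4,3)
Op 4: place WB@(2,5)
Op 5: place WR@(4,4)
Op 6: place WQ@(4,0)
Per-piece attacks for W:
  WB@(2,5): attacks (3,4) (4,3) (1,4) (0,3) [ray(1,-1) blocked at (4,3)]
  WK@(3,1): attacks (3,2) (3,0) (4,1) (2,1) (4,2) (4,0) (2,2) (2,0)
  WQ@(4,0): attacks (4,1) (4,2) (4,3) (5,0) (3,0) (2,0) (1,0) (0,0) (5,1) (3,1) [ray(0,1) blocked at (4,3); ray(1,1) blocked at (5,1); ray(-1,1) blocked at (3,1)]
  WR@(4,4): attacks (4,5) (4,3) (5,4) (3,4) (2,4) (1,4) (0,4) [ray(0,-1) blocked at (4,3)]
Union (21 distinct): (0,0) (0,3) (0,4) (1,0) (1,4) (2,0) (2,1) (2,2) (2,4) (3,0) (3,1) (3,2) (3,4) (4,0) (4,1) (4,2) (4,3) (4,5) (5,0) (5,1) (5,4)

Answer: 21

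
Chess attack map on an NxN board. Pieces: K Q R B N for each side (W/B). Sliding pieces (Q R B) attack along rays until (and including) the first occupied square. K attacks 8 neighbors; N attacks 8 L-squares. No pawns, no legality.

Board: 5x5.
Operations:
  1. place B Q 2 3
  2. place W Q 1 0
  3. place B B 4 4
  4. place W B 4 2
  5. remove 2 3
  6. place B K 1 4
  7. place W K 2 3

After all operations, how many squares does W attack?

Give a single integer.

Answer: 17

Derivation:
Op 1: place BQ@(2,3)
Op 2: place WQ@(1,0)
Op 3: place BB@(4,4)
Op 4: place WB@(4,2)
Op 5: remove (2,3)
Op 6: place BK@(1,4)
Op 7: place WK@(2,3)
Per-piece attacks for W:
  WQ@(1,0): attacks (1,1) (1,2) (1,3) (1,4) (2,0) (3,0) (4,0) (0,0) (2,1) (3,2) (4,3) (0,1) [ray(0,1) blocked at (1,4)]
  WK@(2,3): attacks (2,4) (2,2) (3,3) (1,3) (3,4) (3,2) (1,4) (1,2)
  WB@(4,2): attacks (3,3) (2,4) (3,1) (2,0)
Union (17 distinct): (0,0) (0,1) (1,1) (1,2) (1,3) (1,4) (2,0) (2,1) (2,2) (2,4) (3,0) (3,1) (3,2) (3,3) (3,4) (4,0) (4,3)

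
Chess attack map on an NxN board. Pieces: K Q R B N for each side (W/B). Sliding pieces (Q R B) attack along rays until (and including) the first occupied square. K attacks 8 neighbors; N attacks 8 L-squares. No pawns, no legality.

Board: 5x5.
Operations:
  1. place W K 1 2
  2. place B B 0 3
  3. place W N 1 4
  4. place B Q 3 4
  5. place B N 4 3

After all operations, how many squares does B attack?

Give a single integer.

Op 1: place WK@(1,2)
Op 2: place BB@(0,3)
Op 3: place WN@(1,4)
Op 4: place BQ@(3,4)
Op 5: place BN@(4,3)
Per-piece attacks for B:
  BB@(0,3): attacks (1,4) (1,2) [ray(1,1) blocked at (1,4); ray(1,-1) blocked at (1,2)]
  BQ@(3,4): attacks (3,3) (3,2) (3,1) (3,0) (4,4) (2,4) (1,4) (4,3) (2,3) (1,2) [ray(-1,0) blocked at (1,4); ray(1,-1) blocked at (4,3); ray(-1,-1) blocked at (1,2)]
  BN@(4,3): attacks (2,4) (3,1) (2,2)
Union (11 distinct): (1,2) (1,4) (2,2) (2,3) (2,4) (3,0) (3,1) (3,2) (3,3) (4,3) (4,4)

Answer: 11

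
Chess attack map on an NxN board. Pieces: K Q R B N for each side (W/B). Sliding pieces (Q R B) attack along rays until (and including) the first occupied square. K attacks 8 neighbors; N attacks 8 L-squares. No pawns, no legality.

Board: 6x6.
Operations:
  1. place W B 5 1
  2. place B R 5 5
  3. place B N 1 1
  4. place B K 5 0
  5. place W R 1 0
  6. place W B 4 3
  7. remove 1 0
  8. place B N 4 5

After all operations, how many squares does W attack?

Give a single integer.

Op 1: place WB@(5,1)
Op 2: place BR@(5,5)
Op 3: place BN@(1,1)
Op 4: place BK@(5,0)
Op 5: place WR@(1,0)
Op 6: place WB@(4,3)
Op 7: remove (1,0)
Op 8: place BN@(4,5)
Per-piece attacks for W:
  WB@(4,3): attacks (5,4) (5,2) (3,4) (2,5) (3,2) (2,1) (1,0)
  WB@(5,1): attacks (4,2) (3,3) (2,4) (1,5) (4,0)
Union (12 distinct): (1,0) (1,5) (2,1) (2,4) (2,5) (3,2) (3,3) (3,4) (4,0) (4,2) (5,2) (5,4)

Answer: 12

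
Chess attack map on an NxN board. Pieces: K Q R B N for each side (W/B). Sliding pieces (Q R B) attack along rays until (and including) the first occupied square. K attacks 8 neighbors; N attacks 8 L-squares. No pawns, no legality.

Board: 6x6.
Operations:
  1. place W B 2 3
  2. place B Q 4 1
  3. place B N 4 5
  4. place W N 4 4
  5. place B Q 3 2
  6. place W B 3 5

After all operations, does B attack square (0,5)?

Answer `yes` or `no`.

Answer: no

Derivation:
Op 1: place WB@(2,3)
Op 2: place BQ@(4,1)
Op 3: place BN@(4,5)
Op 4: place WN@(4,4)
Op 5: place BQ@(3,2)
Op 6: place WB@(3,5)
Per-piece attacks for B:
  BQ@(3,2): attacks (3,3) (3,4) (3,5) (3,1) (3,0) (4,2) (5,2) (2,2) (1,2) (0,2) (4,3) (5,4) (4,1) (2,3) (2,1) (1,0) [ray(0,1) blocked at (3,5); ray(1,-1) blocked at (4,1); ray(-1,1) blocked at (2,3)]
  BQ@(4,1): attacks (4,2) (4,3) (4,4) (4,0) (5,1) (3,1) (2,1) (1,1) (0,1) (5,2) (5,0) (3,2) (3,0) [ray(0,1) blocked at (4,4); ray(-1,1) blocked at (3,2)]
  BN@(4,5): attacks (5,3) (3,3) (2,4)
B attacks (0,5): no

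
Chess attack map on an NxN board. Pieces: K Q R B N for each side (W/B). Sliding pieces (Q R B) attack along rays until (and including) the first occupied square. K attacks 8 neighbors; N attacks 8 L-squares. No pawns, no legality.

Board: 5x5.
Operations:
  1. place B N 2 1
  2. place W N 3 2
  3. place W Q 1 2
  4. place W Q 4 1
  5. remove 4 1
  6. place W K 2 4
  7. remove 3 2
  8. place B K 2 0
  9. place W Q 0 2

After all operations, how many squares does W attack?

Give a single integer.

Answer: 19

Derivation:
Op 1: place BN@(2,1)
Op 2: place WN@(3,2)
Op 3: place WQ@(1,2)
Op 4: place WQ@(4,1)
Op 5: remove (4,1)
Op 6: place WK@(2,4)
Op 7: remove (3,2)
Op 8: place BK@(2,0)
Op 9: place WQ@(0,2)
Per-piece attacks for W:
  WQ@(0,2): attacks (0,3) (0,4) (0,1) (0,0) (1,2) (1,3) (2,4) (1,1) (2,0) [ray(1,0) blocked at (1,2); ray(1,1) blocked at (2,4); ray(1,-1) blocked at (2,0)]
  WQ@(1,2): attacks (1,3) (1,4) (1,1) (1,0) (2,2) (3,2) (4,2) (0,2) (2,3) (3,4) (2,1) (0,3) (0,1) [ray(-1,0) blocked at (0,2); ray(1,-1) blocked at (2,1)]
  WK@(2,4): attacks (2,3) (3,4) (1,4) (3,3) (1,3)
Union (19 distinct): (0,0) (0,1) (0,2) (0,3) (0,4) (1,0) (1,1) (1,2) (1,3) (1,4) (2,0) (2,1) (2,2) (2,3) (2,4) (3,2) (3,3) (3,4) (4,2)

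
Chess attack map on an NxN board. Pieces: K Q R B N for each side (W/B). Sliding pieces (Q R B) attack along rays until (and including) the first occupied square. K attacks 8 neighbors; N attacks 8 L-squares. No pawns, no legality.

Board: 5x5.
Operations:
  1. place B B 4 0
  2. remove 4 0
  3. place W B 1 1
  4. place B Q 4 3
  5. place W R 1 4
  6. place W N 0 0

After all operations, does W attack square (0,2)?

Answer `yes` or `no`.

Op 1: place BB@(4,0)
Op 2: remove (4,0)
Op 3: place WB@(1,1)
Op 4: place BQ@(4,3)
Op 5: place WR@(1,4)
Op 6: place WN@(0,0)
Per-piece attacks for W:
  WN@(0,0): attacks (1,2) (2,1)
  WB@(1,1): attacks (2,2) (3,3) (4,4) (2,0) (0,2) (0,0) [ray(-1,-1) blocked at (0,0)]
  WR@(1,4): attacks (1,3) (1,2) (1,1) (2,4) (3,4) (4,4) (0,4) [ray(0,-1) blocked at (1,1)]
W attacks (0,2): yes

Answer: yes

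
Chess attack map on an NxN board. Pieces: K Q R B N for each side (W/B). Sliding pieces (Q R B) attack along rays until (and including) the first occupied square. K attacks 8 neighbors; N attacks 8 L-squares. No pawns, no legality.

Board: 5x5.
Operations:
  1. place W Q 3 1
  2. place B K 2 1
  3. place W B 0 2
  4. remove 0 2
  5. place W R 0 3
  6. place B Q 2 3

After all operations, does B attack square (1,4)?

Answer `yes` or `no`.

Answer: yes

Derivation:
Op 1: place WQ@(3,1)
Op 2: place BK@(2,1)
Op 3: place WB@(0,2)
Op 4: remove (0,2)
Op 5: place WR@(0,3)
Op 6: place BQ@(2,3)
Per-piece attacks for B:
  BK@(2,1): attacks (2,2) (2,0) (3,1) (1,1) (3,2) (3,0) (1,2) (1,0)
  BQ@(2,3): attacks (2,4) (2,2) (2,1) (3,3) (4,3) (1,3) (0,3) (3,4) (3,2) (4,1) (1,4) (1,2) (0,1) [ray(0,-1) blocked at (2,1); ray(-1,0) blocked at (0,3)]
B attacks (1,4): yes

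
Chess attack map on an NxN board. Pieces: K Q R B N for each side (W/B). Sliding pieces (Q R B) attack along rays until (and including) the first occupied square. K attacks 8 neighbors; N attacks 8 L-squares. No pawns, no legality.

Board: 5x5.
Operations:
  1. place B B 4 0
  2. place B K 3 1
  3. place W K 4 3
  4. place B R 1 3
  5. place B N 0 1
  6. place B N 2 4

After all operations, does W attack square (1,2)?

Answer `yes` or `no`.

Op 1: place BB@(4,0)
Op 2: place BK@(3,1)
Op 3: place WK@(4,3)
Op 4: place BR@(1,3)
Op 5: place BN@(0,1)
Op 6: place BN@(2,4)
Per-piece attacks for W:
  WK@(4,3): attacks (4,4) (4,2) (3,3) (3,4) (3,2)
W attacks (1,2): no

Answer: no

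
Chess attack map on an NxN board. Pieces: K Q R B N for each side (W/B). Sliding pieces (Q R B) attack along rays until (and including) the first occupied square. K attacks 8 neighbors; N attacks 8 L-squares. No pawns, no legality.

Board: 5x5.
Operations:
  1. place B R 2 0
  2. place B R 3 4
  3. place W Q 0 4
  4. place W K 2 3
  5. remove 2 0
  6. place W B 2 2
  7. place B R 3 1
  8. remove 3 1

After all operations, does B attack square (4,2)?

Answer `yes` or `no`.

Answer: no

Derivation:
Op 1: place BR@(2,0)
Op 2: place BR@(3,4)
Op 3: place WQ@(0,4)
Op 4: place WK@(2,3)
Op 5: remove (2,0)
Op 6: place WB@(2,2)
Op 7: place BR@(3,1)
Op 8: remove (3,1)
Per-piece attacks for B:
  BR@(3,4): attacks (3,3) (3,2) (3,1) (3,0) (4,4) (2,4) (1,4) (0,4) [ray(-1,0) blocked at (0,4)]
B attacks (4,2): no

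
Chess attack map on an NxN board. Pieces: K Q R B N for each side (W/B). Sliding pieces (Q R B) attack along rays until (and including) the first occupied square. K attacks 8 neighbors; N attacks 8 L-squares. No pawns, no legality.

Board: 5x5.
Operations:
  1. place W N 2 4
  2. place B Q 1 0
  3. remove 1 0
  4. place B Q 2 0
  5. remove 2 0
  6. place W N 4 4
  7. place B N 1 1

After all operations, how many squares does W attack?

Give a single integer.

Op 1: place WN@(2,4)
Op 2: place BQ@(1,0)
Op 3: remove (1,0)
Op 4: place BQ@(2,0)
Op 5: remove (2,0)
Op 6: place WN@(4,4)
Op 7: place BN@(1,1)
Per-piece attacks for W:
  WN@(2,4): attacks (3,2) (4,3) (1,2) (0,3)
  WN@(4,4): attacks (3,2) (2,3)
Union (5 distinct): (0,3) (1,2) (2,3) (3,2) (4,3)

Answer: 5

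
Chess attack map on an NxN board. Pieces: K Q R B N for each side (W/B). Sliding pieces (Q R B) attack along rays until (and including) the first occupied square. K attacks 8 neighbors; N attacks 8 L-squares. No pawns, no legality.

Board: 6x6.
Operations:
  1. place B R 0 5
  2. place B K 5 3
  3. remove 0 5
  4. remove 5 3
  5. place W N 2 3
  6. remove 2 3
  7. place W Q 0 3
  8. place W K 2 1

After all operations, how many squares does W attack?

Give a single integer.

Op 1: place BR@(0,5)
Op 2: place BK@(5,3)
Op 3: remove (0,5)
Op 4: remove (5,3)
Op 5: place WN@(2,3)
Op 6: remove (2,3)
Op 7: place WQ@(0,3)
Op 8: place WK@(2,1)
Per-piece attacks for W:
  WQ@(0,3): attacks (0,4) (0,5) (0,2) (0,1) (0,0) (1,3) (2,3) (3,3) (4,3) (5,3) (1,4) (2,5) (1,2) (2,1) [ray(1,-1) blocked at (2,1)]
  WK@(2,1): attacks (2,2) (2,0) (3,1) (1,1) (3,2) (3,0) (1,2) (1,0)
Union (21 distinct): (0,0) (0,1) (0,2) (0,4) (0,5) (1,0) (1,1) (1,2) (1,3) (1,4) (2,0) (2,1) (2,2) (2,3) (2,5) (3,0) (3,1) (3,2) (3,3) (4,3) (5,3)

Answer: 21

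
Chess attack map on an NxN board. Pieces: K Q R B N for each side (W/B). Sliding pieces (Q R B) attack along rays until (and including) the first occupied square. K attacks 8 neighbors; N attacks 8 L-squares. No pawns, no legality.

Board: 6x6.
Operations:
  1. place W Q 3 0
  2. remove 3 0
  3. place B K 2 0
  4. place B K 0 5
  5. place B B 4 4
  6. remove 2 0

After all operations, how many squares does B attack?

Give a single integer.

Answer: 10

Derivation:
Op 1: place WQ@(3,0)
Op 2: remove (3,0)
Op 3: place BK@(2,0)
Op 4: place BK@(0,5)
Op 5: place BB@(4,4)
Op 6: remove (2,0)
Per-piece attacks for B:
  BK@(0,5): attacks (0,4) (1,5) (1,4)
  BB@(4,4): attacks (5,5) (5,3) (3,5) (3,3) (2,2) (1,1) (0,0)
Union (10 distinct): (0,0) (0,4) (1,1) (1,4) (1,5) (2,2) (3,3) (3,5) (5,3) (5,5)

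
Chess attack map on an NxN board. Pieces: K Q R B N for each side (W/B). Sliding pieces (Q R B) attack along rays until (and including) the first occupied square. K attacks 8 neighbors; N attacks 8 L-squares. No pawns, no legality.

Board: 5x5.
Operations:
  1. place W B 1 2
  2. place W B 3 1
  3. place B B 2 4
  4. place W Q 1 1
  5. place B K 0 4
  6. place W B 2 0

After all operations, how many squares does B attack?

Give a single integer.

Op 1: place WB@(1,2)
Op 2: place WB@(3,1)
Op 3: place BB@(2,4)
Op 4: place WQ@(1,1)
Op 5: place BK@(0,4)
Op 6: place WB@(2,0)
Per-piece attacks for B:
  BK@(0,4): attacks (0,3) (1,4) (1,3)
  BB@(2,4): attacks (3,3) (4,2) (1,3) (0,2)
Union (6 distinct): (0,2) (0,3) (1,3) (1,4) (3,3) (4,2)

Answer: 6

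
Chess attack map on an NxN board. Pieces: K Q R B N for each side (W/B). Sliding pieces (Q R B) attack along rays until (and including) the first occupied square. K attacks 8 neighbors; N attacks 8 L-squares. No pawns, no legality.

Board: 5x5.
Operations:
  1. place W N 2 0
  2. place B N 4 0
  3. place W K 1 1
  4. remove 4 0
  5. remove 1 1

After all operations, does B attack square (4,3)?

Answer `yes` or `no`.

Answer: no

Derivation:
Op 1: place WN@(2,0)
Op 2: place BN@(4,0)
Op 3: place WK@(1,1)
Op 4: remove (4,0)
Op 5: remove (1,1)
Per-piece attacks for B:
B attacks (4,3): no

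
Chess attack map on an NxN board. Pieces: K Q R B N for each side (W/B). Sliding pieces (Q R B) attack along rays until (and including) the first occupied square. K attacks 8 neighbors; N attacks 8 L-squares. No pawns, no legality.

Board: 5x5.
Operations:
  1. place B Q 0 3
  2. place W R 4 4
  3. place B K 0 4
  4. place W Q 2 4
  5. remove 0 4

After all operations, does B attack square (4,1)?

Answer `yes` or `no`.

Op 1: place BQ@(0,3)
Op 2: place WR@(4,4)
Op 3: place BK@(0,4)
Op 4: place WQ@(2,4)
Op 5: remove (0,4)
Per-piece attacks for B:
  BQ@(0,3): attacks (0,4) (0,2) (0,1) (0,0) (1,3) (2,3) (3,3) (4,3) (1,4) (1,2) (2,1) (3,0)
B attacks (4,1): no

Answer: no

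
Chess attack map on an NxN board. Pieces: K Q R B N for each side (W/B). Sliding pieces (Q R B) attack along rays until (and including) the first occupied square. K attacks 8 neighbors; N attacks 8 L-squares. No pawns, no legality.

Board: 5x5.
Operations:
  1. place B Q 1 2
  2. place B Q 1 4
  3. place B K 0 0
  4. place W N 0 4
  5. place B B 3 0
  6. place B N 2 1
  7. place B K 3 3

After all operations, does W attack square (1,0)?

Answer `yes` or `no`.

Op 1: place BQ@(1,2)
Op 2: place BQ@(1,4)
Op 3: place BK@(0,0)
Op 4: place WN@(0,4)
Op 5: place BB@(3,0)
Op 6: place BN@(2,1)
Op 7: place BK@(3,3)
Per-piece attacks for W:
  WN@(0,4): attacks (1,2) (2,3)
W attacks (1,0): no

Answer: no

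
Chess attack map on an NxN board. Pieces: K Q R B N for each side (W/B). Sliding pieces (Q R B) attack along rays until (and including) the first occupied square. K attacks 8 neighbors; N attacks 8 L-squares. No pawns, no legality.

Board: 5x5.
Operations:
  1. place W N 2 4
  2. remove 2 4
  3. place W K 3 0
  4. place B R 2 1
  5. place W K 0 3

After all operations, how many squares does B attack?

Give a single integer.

Op 1: place WN@(2,4)
Op 2: remove (2,4)
Op 3: place WK@(3,0)
Op 4: place BR@(2,1)
Op 5: place WK@(0,3)
Per-piece attacks for B:
  BR@(2,1): attacks (2,2) (2,3) (2,4) (2,0) (3,1) (4,1) (1,1) (0,1)
Union (8 distinct): (0,1) (1,1) (2,0) (2,2) (2,3) (2,4) (3,1) (4,1)

Answer: 8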